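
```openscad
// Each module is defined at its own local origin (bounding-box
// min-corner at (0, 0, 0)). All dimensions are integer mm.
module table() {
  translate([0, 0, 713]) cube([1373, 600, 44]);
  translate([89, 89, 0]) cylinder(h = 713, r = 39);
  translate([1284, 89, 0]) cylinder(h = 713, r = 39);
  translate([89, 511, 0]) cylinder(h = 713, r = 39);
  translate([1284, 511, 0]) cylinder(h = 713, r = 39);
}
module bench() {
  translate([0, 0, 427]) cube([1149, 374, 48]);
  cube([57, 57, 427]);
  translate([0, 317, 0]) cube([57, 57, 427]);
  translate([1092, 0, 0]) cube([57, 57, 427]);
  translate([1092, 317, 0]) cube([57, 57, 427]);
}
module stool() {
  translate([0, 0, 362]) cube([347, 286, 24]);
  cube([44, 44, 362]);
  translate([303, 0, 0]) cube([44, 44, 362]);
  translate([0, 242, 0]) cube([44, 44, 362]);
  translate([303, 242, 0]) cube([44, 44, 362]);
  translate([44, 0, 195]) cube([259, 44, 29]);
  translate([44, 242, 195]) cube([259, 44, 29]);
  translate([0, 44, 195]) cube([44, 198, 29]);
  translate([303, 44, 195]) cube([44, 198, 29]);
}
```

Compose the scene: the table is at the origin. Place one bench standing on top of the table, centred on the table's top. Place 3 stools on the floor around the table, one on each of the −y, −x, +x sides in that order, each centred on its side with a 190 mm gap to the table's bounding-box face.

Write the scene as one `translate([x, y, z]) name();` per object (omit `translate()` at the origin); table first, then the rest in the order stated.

table();
translate([112, 113, 757]) bench();
translate([513, -476, 0]) stool();
translate([-537, 157, 0]) stool();
translate([1563, 157, 0]) stool();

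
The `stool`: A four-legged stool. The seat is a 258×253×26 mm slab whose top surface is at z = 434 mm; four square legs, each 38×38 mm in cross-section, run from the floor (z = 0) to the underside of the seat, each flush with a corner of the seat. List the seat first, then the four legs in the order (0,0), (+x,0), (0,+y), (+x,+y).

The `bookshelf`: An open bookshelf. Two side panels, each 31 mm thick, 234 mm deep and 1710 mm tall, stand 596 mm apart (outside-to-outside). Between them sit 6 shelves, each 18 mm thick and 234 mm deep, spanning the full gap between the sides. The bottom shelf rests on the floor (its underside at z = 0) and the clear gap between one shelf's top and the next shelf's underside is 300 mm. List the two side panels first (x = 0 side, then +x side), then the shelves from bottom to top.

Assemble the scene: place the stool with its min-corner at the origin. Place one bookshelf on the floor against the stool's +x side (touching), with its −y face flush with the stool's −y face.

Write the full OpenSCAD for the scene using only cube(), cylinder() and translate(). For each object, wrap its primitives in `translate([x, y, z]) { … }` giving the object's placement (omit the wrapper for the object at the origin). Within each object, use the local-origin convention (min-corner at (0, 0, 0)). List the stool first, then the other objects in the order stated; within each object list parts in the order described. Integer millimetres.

translate([0, 0, 408]) cube([258, 253, 26]);
cube([38, 38, 408]);
translate([220, 0, 0]) cube([38, 38, 408]);
translate([0, 215, 0]) cube([38, 38, 408]);
translate([220, 215, 0]) cube([38, 38, 408]);
translate([258, 0, 0]) {
  cube([31, 234, 1710]);
  translate([565, 0, 0]) cube([31, 234, 1710]);
  translate([31, 0, 0]) cube([534, 234, 18]);
  translate([31, 0, 318]) cube([534, 234, 18]);
  translate([31, 0, 636]) cube([534, 234, 18]);
  translate([31, 0, 954]) cube([534, 234, 18]);
  translate([31, 0, 1272]) cube([534, 234, 18]);
  translate([31, 0, 1590]) cube([534, 234, 18]);
}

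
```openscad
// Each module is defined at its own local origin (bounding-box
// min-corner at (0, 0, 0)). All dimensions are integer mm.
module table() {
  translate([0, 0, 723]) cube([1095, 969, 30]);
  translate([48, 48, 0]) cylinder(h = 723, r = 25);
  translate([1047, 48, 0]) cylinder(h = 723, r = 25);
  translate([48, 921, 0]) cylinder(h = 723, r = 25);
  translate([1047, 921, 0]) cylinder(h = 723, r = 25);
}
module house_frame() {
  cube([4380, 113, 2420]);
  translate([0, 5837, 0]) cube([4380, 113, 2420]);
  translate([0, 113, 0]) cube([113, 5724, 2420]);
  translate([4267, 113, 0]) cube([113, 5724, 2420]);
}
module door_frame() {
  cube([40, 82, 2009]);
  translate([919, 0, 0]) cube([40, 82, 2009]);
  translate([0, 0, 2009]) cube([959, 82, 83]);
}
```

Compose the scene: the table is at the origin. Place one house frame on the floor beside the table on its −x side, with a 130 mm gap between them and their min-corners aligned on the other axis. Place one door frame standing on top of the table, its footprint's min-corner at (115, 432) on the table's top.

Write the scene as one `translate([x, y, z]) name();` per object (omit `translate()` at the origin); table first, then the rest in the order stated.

table();
translate([-4510, 0, 0]) house_frame();
translate([115, 432, 753]) door_frame();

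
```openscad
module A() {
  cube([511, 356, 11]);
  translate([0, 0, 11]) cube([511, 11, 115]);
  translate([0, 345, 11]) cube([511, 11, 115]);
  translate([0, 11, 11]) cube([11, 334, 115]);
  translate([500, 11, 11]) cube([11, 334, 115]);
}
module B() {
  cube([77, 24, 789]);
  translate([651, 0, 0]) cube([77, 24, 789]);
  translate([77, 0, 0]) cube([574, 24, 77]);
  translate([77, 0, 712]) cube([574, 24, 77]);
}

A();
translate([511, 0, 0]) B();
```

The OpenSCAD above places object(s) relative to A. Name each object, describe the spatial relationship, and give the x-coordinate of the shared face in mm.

A is an open box. B is a picture frame. The picture frame is against the open box's +x side, with their −y faces flush. The x-coordinate of the shared face is 511 mm.

The open box's +x face and the picture frame's −x face are both at x = 511 mm.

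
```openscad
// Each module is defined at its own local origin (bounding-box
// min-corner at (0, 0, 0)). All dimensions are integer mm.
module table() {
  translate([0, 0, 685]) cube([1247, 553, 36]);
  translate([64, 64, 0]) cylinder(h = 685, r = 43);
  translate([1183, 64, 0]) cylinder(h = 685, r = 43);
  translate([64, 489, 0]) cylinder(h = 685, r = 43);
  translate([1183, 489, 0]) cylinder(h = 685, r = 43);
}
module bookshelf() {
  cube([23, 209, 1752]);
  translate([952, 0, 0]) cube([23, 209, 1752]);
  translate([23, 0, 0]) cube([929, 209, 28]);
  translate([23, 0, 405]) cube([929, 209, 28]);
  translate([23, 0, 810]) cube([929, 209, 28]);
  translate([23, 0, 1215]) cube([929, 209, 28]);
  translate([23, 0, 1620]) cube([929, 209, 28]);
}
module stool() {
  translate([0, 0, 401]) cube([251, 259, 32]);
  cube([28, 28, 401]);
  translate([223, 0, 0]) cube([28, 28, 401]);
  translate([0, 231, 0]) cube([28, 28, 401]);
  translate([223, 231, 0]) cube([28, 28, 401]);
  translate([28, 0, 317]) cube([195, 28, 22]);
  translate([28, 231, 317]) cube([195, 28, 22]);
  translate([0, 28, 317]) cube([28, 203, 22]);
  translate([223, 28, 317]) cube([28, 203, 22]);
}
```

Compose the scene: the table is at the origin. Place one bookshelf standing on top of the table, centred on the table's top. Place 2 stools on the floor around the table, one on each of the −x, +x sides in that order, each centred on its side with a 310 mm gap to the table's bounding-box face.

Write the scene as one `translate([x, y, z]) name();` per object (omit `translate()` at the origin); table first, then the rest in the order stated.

table();
translate([136, 172, 721]) bookshelf();
translate([-561, 147, 0]) stool();
translate([1557, 147, 0]) stool();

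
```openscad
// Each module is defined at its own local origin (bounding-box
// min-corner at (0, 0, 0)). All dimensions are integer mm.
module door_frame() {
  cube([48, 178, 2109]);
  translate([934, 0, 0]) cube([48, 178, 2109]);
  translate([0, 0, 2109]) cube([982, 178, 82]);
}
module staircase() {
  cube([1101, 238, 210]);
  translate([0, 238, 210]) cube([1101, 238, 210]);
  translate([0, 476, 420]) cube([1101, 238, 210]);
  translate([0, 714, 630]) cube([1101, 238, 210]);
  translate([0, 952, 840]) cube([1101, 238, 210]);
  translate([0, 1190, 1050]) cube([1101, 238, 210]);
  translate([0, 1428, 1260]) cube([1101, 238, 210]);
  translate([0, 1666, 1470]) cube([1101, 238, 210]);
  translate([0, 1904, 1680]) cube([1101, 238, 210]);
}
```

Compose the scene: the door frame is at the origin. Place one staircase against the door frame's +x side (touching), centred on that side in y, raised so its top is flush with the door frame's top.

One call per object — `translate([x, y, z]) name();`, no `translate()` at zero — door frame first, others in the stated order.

door_frame();
translate([982, -982, 301]) staircase();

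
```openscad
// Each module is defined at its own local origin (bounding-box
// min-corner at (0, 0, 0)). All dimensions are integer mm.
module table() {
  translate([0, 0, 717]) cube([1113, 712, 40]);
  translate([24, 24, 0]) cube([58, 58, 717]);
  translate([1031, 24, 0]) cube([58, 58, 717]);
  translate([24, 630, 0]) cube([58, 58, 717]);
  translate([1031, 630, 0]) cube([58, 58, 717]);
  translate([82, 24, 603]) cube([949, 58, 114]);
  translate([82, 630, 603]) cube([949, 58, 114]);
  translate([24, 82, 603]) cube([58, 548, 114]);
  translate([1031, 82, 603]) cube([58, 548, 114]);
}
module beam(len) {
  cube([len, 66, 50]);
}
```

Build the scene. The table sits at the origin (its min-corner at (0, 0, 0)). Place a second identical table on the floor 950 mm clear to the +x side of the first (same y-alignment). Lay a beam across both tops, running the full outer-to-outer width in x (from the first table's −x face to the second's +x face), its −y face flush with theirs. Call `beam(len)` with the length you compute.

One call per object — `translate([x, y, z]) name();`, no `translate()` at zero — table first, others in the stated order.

table();
translate([2063, 0, 0]) table();
translate([0, 0, 757]) beam(3176);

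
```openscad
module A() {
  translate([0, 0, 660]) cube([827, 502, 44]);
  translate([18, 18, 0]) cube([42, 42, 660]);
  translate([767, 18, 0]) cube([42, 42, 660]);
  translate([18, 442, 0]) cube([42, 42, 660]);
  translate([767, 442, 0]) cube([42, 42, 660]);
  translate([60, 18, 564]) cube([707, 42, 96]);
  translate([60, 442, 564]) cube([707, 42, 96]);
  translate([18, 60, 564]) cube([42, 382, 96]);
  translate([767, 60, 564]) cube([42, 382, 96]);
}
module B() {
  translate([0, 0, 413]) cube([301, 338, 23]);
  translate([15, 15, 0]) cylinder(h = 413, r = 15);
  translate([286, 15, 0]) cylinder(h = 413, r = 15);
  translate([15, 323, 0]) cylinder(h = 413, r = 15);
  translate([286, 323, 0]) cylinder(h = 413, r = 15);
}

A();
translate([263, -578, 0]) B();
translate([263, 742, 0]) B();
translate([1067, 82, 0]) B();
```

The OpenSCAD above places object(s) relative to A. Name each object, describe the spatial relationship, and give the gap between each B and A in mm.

Each stool's nearest face is 240 mm from the table's bounding box.

A is a table. B is a stool. Three stools sit around the table at the −y, +y, +x sides. The gap between each stool and the table is 240 mm.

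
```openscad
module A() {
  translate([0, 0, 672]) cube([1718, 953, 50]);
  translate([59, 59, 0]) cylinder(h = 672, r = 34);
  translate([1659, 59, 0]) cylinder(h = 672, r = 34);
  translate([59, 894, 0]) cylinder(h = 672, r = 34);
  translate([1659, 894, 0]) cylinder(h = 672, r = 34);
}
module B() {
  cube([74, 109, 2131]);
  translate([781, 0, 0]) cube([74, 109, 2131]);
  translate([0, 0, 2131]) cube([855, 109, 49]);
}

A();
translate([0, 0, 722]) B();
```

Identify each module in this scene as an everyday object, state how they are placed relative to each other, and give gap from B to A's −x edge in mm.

A is a table. B is a door frame. The door frame is on top of the table. The gap from the door frame to the table's −x edge is 0 mm.

The door frame's min-x is at 0; the table's min-x is 0; gap = 0 mm.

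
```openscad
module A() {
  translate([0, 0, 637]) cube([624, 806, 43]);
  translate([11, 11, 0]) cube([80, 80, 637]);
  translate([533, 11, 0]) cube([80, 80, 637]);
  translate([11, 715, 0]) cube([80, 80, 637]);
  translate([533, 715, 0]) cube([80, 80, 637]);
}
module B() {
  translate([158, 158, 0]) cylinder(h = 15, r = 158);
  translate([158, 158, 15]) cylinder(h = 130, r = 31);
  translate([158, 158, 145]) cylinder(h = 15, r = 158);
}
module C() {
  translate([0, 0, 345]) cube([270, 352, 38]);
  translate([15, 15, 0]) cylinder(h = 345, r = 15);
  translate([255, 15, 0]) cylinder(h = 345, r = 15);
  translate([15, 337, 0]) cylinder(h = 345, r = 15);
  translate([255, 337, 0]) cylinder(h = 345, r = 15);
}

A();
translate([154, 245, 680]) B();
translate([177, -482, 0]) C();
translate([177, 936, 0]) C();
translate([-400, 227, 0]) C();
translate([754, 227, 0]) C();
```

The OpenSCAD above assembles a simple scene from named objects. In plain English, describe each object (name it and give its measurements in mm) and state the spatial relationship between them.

A is a rectangular dining table. The top is 624×806×43 mm with its upper surface at z = 680 mm. It stands on four 80×80 mm square legs, each inset 11 mm from the nearest pair of top edges, running from the floor to the underside of the top.

B is a spool: two coaxial disc flanges of radius 158 mm and thickness 15 mm, joined by a core cylinder of radius 31 mm and height 130 mm. The lower flange rests on z = 0 and the three cylinders share a vertical axis.

C is a four-legged stool. The seat is 270×352 mm, 38 mm thick, top at z = 383 mm. It stands on four round legs, each 30 mm in diameter, from z = 0 to the seat underside, each leg's axis is inset half a diameter from the nearest pair of seat edges (so the leg's bounding box is flush with the corner).

The spool is on top of the table, centred. Four stools sit around the table at the −y, +y, −x, +x sides.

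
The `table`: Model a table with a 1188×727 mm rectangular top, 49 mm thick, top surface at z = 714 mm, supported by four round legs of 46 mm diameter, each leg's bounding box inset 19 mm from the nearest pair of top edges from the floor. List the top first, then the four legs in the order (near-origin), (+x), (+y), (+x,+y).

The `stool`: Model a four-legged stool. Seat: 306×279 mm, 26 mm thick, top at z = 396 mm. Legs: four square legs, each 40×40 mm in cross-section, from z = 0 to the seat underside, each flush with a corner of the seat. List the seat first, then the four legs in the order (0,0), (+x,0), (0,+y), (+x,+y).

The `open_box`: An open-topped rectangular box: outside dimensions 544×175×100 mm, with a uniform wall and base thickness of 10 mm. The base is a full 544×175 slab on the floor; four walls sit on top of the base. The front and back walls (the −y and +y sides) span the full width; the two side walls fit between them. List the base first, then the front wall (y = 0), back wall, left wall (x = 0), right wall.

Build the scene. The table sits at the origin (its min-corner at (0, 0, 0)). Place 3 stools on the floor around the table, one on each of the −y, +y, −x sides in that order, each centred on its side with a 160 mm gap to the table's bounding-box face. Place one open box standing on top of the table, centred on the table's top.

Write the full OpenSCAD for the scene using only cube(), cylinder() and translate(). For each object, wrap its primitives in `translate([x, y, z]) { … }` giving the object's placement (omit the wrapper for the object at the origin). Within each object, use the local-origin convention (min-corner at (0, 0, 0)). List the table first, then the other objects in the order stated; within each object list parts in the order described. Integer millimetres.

translate([0, 0, 665]) cube([1188, 727, 49]);
translate([42, 42, 0]) cylinder(h = 665, r = 23);
translate([1146, 42, 0]) cylinder(h = 665, r = 23);
translate([42, 685, 0]) cylinder(h = 665, r = 23);
translate([1146, 685, 0]) cylinder(h = 665, r = 23);
translate([441, -439, 0]) {
  translate([0, 0, 370]) cube([306, 279, 26]);
  cube([40, 40, 370]);
  translate([266, 0, 0]) cube([40, 40, 370]);
  translate([0, 239, 0]) cube([40, 40, 370]);
  translate([266, 239, 0]) cube([40, 40, 370]);
}
translate([441, 887, 0]) {
  translate([0, 0, 370]) cube([306, 279, 26]);
  cube([40, 40, 370]);
  translate([266, 0, 0]) cube([40, 40, 370]);
  translate([0, 239, 0]) cube([40, 40, 370]);
  translate([266, 239, 0]) cube([40, 40, 370]);
}
translate([-466, 224, 0]) {
  translate([0, 0, 370]) cube([306, 279, 26]);
  cube([40, 40, 370]);
  translate([266, 0, 0]) cube([40, 40, 370]);
  translate([0, 239, 0]) cube([40, 40, 370]);
  translate([266, 239, 0]) cube([40, 40, 370]);
}
translate([322, 276, 714]) {
  cube([544, 175, 10]);
  translate([0, 0, 10]) cube([544, 10, 90]);
  translate([0, 165, 10]) cube([544, 10, 90]);
  translate([0, 10, 10]) cube([10, 155, 90]);
  translate([534, 10, 10]) cube([10, 155, 90]);
}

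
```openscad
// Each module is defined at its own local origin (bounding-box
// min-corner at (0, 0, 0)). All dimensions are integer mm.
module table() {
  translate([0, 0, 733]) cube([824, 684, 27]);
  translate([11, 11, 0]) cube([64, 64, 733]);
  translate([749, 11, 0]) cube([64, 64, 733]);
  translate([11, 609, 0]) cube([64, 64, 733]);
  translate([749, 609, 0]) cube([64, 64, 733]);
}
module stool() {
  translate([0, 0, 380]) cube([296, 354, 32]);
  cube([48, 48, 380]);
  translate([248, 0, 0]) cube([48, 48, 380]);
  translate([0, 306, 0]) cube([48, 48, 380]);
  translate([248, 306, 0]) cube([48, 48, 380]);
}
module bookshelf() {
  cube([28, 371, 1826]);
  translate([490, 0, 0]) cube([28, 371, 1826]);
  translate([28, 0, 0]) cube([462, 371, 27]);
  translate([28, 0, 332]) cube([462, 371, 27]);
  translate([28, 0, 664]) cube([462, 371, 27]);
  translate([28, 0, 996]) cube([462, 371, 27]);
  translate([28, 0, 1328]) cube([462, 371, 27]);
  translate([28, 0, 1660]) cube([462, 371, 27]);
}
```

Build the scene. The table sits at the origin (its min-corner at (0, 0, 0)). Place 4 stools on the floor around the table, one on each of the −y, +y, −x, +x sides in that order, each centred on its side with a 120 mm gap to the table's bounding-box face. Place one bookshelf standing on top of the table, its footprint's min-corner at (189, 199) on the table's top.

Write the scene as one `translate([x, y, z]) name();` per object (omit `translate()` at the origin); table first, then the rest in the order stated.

table();
translate([264, -474, 0]) stool();
translate([264, 804, 0]) stool();
translate([-416, 165, 0]) stool();
translate([944, 165, 0]) stool();
translate([189, 199, 760]) bookshelf();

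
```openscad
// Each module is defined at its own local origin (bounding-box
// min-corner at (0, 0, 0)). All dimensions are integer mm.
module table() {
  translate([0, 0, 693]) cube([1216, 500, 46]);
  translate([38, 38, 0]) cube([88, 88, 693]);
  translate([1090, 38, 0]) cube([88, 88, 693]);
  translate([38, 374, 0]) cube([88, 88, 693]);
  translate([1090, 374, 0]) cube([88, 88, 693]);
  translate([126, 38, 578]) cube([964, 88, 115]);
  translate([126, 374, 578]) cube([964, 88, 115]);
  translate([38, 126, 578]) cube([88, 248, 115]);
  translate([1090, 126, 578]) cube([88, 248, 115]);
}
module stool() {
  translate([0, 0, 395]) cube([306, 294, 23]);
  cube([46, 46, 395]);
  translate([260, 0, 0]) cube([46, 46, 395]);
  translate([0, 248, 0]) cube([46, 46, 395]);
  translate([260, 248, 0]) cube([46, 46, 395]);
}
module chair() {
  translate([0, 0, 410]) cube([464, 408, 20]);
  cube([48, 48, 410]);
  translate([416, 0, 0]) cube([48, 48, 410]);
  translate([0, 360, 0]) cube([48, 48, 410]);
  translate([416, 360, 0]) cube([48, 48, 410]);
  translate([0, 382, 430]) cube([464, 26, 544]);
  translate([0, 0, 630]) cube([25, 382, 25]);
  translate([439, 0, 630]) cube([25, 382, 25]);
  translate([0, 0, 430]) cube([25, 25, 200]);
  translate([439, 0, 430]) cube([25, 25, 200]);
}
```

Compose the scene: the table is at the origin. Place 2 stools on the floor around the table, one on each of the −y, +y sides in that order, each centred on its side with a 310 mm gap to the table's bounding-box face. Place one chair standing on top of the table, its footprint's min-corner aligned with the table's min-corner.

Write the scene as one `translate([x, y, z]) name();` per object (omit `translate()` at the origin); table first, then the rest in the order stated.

table();
translate([455, -604, 0]) stool();
translate([455, 810, 0]) stool();
translate([0, 0, 739]) chair();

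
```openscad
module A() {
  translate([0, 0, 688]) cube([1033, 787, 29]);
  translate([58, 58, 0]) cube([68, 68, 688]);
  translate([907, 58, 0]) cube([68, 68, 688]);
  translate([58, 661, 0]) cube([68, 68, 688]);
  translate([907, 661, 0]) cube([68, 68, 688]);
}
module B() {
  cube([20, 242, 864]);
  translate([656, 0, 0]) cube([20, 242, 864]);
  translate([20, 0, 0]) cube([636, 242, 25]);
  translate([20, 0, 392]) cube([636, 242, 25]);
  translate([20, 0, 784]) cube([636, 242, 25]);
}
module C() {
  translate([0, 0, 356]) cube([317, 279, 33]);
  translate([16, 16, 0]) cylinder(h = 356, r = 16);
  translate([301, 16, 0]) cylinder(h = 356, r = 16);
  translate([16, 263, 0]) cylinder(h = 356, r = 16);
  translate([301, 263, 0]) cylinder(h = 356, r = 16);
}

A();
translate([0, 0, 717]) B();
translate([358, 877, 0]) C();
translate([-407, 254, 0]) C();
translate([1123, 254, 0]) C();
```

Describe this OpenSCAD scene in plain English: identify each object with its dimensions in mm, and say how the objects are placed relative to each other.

A is a table: top 1033 mm (x) × 787 mm (y), 29 mm thick, upper face at z = 717 mm, on four 68×68 mm square legs, each inset 58 mm from the nearest pair of top edges, running from z = 0 to the bottom of the top.

B is a bookshelf 676 mm wide overall, 242 mm deep and 864 mm tall. The two sides are 20 mm thick vertical panels. 3 horizontal shelves of 25 mm thickness span between the inner faces of the sides; the lowest shelf sits on the floor and shelves are stacked with a clear vertical gap of 367 mm between each pair.

C is a four-legged stool. The seat is 317×279 mm, 33 mm thick, top at z = 389 mm. It stands on four round legs, each 32 mm in diameter, from z = 0 to the seat underside, each leg's axis is inset half a diameter from the nearest pair of seat edges (so the leg's bounding box is flush with the corner).

The bookshelf is on top of the table. Three stools sit around the table at the +y, −x, +x sides.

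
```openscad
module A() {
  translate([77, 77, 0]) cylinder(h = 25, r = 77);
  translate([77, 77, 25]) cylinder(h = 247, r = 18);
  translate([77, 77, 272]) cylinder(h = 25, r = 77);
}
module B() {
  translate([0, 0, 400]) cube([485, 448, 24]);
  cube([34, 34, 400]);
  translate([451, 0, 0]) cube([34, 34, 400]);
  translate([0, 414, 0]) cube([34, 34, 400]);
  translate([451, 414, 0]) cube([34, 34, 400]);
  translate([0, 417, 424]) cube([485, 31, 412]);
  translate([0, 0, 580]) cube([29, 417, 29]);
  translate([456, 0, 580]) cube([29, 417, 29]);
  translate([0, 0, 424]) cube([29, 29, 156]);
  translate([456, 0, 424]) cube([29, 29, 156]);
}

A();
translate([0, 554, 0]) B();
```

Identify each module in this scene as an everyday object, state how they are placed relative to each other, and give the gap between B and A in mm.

The chair's nearest face is 400 mm from the spool's +y face.

A is a spool. B is a chair. The chair is on the floor beside the spool on its +y side. The gap between the chair and the spool is 400 mm.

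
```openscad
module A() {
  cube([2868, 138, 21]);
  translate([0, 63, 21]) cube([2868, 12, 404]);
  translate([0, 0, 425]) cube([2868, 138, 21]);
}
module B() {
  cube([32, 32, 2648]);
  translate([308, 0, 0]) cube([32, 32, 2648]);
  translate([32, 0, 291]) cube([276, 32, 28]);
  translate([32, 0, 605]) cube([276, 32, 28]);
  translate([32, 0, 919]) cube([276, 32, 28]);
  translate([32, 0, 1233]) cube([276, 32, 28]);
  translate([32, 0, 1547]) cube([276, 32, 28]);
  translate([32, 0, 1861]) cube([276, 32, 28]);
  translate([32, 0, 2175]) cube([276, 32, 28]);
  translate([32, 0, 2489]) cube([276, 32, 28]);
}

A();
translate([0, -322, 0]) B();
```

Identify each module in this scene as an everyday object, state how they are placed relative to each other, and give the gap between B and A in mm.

A is an I-beam. B is a ladder. The ladder is on the floor beside the I-beam on its −y side. The gap between the ladder and the I-beam is 290 mm.

The ladder's nearest face is 290 mm from the I-beam's −y face.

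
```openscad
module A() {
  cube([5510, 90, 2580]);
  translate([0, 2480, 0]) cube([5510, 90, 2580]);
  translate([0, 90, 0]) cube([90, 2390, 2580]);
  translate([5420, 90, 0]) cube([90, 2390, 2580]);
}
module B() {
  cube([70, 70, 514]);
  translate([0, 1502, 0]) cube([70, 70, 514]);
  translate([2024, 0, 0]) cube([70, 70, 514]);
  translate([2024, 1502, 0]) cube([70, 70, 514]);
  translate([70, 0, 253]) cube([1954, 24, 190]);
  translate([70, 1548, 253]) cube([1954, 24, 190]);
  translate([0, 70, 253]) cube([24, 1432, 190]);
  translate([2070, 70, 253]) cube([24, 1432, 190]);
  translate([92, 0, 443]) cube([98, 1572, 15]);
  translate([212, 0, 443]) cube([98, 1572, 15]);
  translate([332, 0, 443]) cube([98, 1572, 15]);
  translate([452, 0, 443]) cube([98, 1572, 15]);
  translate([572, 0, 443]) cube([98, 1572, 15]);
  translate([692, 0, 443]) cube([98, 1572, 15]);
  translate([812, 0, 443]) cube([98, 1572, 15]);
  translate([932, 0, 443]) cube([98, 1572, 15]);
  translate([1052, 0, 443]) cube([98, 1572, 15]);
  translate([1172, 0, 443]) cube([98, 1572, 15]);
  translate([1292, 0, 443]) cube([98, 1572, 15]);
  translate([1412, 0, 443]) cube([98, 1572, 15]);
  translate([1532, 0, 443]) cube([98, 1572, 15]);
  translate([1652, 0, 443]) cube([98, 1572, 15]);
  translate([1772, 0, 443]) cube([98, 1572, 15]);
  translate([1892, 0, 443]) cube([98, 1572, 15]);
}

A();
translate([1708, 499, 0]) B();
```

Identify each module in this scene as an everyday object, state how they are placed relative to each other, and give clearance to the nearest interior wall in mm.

Clearances: x = 1618, y = 409; minimum 409 mm.

A is a house frame. B is a bed frame. The bed frame sits inside the house frame, centred. The clearance to the nearest interior wall is 409 mm.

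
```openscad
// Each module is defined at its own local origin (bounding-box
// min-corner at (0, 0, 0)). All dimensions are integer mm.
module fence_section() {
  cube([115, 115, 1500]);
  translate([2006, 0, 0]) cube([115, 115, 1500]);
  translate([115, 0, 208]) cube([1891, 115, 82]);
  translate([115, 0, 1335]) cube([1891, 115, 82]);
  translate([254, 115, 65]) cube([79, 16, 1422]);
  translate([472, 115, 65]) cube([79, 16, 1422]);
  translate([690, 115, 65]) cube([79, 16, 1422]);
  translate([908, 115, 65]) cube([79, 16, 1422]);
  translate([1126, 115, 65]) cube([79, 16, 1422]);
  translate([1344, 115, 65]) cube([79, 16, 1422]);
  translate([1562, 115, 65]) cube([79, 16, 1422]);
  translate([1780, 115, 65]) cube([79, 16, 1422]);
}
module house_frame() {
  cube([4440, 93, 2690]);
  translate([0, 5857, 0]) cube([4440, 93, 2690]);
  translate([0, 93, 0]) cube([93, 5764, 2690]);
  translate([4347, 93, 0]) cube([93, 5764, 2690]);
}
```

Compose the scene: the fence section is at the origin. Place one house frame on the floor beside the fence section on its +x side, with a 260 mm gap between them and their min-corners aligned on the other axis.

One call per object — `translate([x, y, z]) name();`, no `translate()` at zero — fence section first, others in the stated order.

fence_section();
translate([2381, 0, 0]) house_frame();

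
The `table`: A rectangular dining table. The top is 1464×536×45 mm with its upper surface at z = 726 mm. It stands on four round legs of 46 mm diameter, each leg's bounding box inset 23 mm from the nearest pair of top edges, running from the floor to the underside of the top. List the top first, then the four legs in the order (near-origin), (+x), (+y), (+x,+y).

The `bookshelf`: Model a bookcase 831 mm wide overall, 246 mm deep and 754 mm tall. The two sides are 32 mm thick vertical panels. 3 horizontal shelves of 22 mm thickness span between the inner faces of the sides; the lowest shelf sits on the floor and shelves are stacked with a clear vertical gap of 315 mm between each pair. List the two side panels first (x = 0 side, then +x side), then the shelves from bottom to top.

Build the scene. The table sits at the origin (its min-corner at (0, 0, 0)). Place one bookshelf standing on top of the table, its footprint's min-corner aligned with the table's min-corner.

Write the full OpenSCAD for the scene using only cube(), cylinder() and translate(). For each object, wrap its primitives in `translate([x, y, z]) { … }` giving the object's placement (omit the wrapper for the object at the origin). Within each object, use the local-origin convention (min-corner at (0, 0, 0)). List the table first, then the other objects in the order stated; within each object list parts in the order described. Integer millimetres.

translate([0, 0, 681]) cube([1464, 536, 45]);
translate([46, 46, 0]) cylinder(h = 681, r = 23);
translate([1418, 46, 0]) cylinder(h = 681, r = 23);
translate([46, 490, 0]) cylinder(h = 681, r = 23);
translate([1418, 490, 0]) cylinder(h = 681, r = 23);
translate([0, 0, 726]) {
  cube([32, 246, 754]);
  translate([799, 0, 0]) cube([32, 246, 754]);
  translate([32, 0, 0]) cube([767, 246, 22]);
  translate([32, 0, 337]) cube([767, 246, 22]);
  translate([32, 0, 674]) cube([767, 246, 22]);
}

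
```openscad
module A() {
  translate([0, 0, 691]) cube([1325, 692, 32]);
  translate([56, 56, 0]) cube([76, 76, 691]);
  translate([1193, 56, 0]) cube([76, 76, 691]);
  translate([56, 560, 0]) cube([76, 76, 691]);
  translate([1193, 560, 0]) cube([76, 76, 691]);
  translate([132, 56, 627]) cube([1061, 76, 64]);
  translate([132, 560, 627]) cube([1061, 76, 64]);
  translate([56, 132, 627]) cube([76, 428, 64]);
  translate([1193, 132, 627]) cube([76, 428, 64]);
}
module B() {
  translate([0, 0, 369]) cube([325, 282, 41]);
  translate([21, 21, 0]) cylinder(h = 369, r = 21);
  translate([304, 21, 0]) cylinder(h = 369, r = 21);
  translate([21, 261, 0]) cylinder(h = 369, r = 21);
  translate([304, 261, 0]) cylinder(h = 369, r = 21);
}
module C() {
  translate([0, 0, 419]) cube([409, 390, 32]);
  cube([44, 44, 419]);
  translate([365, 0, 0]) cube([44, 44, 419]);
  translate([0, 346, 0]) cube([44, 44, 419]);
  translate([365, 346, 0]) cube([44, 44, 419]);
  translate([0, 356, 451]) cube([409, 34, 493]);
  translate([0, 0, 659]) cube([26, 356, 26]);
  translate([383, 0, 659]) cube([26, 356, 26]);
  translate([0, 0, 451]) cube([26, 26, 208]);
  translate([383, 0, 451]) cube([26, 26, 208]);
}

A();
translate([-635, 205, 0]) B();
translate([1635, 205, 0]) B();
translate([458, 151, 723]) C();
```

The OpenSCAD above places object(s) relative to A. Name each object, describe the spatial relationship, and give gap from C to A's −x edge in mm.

A is a table. B is a stool. C is a chair. Two stools sit around the table at the −x, +x sides. The chair is on top of the table, centred. The gap from the chair to the table's −x edge is 458 mm.

The chair's min-x is at 458; the table's min-x is 0; gap = 458 mm.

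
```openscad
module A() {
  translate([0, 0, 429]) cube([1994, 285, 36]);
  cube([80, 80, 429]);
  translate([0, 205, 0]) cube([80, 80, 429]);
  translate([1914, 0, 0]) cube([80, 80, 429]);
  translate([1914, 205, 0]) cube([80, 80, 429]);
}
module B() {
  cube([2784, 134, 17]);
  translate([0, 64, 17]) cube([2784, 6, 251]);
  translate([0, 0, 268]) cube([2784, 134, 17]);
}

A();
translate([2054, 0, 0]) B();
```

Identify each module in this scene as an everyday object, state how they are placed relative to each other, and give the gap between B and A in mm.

A is a bench. B is an I-beam. The I-beam is on the floor beside the bench on its +x side. The gap between the I-beam and the bench is 60 mm.

The I-beam's nearest face is 60 mm from the bench's +x face.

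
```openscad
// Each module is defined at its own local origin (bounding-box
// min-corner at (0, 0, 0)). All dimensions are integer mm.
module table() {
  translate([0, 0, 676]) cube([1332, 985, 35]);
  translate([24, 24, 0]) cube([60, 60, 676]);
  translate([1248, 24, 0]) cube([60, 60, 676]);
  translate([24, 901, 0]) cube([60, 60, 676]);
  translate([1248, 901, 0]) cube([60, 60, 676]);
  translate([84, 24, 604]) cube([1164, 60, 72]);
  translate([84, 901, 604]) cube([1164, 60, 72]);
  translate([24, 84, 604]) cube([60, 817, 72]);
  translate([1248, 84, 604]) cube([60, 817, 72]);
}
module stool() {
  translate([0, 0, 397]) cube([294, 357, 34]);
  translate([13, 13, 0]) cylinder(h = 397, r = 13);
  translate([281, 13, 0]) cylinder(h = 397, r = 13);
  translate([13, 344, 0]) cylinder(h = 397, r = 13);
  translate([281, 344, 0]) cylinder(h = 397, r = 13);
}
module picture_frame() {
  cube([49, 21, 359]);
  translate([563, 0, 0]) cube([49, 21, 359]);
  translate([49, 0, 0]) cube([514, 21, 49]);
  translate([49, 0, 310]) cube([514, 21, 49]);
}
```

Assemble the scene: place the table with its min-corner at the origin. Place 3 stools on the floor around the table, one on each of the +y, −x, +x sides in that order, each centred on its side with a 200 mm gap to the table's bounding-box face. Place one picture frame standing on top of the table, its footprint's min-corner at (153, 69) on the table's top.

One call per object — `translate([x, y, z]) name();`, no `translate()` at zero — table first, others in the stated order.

table();
translate([519, 1185, 0]) stool();
translate([-494, 314, 0]) stool();
translate([1532, 314, 0]) stool();
translate([153, 69, 711]) picture_frame();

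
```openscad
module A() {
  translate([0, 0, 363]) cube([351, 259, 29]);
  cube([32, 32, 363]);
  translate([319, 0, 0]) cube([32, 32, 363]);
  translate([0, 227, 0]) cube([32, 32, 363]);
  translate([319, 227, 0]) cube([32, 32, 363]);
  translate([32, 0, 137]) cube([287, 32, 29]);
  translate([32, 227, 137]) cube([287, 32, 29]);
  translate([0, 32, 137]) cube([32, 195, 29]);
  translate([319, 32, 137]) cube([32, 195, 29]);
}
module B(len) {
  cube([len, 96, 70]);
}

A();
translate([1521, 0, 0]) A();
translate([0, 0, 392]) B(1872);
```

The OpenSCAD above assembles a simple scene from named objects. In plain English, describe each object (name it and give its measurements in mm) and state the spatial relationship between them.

A is a simple wooden stool: a rectangular seat 351 mm (x) by 259 mm (y), 29 mm thick, top face at z = 392 mm, on four square legs, each 32×32 mm in cross-section. The legs rest on z = 0, each flush with a corner of the seat. Four stretchers, 32 mm wide and 29 mm tall, connect adjacent legs with their undersides at z = 137 mm, each running between the inner faces of the legs it joins and aligned with the legs' outer faces on the other axis.

B is a rectangular beam 1872 mm long (x), 96 mm deep (y), 70 mm thick (z).

The beam spans the tops of two stools placed 1170 mm apart, resting at z = 392 mm.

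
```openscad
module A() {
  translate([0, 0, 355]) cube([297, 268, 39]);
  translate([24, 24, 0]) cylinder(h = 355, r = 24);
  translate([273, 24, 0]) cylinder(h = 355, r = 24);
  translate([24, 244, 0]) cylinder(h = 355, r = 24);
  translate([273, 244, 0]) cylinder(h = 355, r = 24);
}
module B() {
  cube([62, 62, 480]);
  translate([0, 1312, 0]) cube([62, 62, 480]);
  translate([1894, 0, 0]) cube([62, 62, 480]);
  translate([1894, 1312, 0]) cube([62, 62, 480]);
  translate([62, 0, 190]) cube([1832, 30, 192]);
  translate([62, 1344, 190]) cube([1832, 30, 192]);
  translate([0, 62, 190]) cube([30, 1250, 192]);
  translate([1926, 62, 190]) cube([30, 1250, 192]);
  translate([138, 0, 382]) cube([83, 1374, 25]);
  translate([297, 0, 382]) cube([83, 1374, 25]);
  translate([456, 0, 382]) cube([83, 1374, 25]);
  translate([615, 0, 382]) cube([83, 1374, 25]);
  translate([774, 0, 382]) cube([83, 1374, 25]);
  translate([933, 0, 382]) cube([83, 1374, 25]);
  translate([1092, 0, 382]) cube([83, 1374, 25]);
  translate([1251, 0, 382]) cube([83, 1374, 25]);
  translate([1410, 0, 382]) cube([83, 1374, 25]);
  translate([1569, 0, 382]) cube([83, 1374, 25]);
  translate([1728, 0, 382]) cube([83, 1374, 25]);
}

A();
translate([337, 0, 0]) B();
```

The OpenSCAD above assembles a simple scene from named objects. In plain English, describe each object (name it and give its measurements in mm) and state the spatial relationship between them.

A is a four-legged stool. The seat is 297×268 mm, 39 mm thick, top at z = 394 mm. It stands on four round legs, each 48 mm in diameter, from z = 0 to the seat underside, each leg's axis is inset half a diameter from the nearest pair of seat edges (so the leg's bounding box is flush with the corner).

B is a bed frame 1956 mm long (x) by 1374 mm wide (y). Four 62×62 mm corner posts, 480 mm tall, at the corners of the footprint. Four rails of 30 mm thickness and 192 mm height run between adjacent posts with their undersides at z = 190 mm, their outer faces flush with the outside of the frame (the two x-running rails run between the posts' inner faces; the two y-running rails run between the posts' inner faces). 11 slats, each 83 mm wide (x) and 25 mm thick, lie across the top of the two x-running rails, running the full 1374 mm width of the frame in y; the slats are evenly spaced along x between the inner faces of the end posts with equal gaps (rounded down to the nearest mm) at the −x end and between each pair — any rounding remainder accumulates at the +x end.

The bed frame is on the floor beside the stool on its +x side.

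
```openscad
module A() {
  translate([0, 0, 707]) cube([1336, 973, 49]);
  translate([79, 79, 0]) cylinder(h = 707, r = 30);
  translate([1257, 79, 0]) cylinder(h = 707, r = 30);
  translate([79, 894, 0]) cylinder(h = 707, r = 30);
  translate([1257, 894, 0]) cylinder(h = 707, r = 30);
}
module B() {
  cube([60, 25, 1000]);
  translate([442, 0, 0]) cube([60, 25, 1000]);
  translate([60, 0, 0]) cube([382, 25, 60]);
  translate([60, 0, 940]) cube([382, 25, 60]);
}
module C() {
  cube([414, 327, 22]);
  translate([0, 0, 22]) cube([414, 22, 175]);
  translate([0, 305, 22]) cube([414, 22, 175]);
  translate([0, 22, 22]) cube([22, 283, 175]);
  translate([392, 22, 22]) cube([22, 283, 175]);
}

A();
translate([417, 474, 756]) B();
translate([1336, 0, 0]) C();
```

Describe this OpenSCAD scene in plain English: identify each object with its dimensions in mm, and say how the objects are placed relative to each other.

A is a rectangular dining table. The top is 1336×973×49 mm with its upper surface at z = 756 mm. It stands on four round legs of 60 mm diameter, each leg's bounding box inset 49 mm from the nearest pair of top edges, running from the floor to the underside of the top.

B is a rectangular picture frame lying in the x–z plane (depth along y). The opening is 382 mm wide (x) by 880 mm tall (z), surrounded by a border 60 mm wide on all four sides. The frame is 25 mm deep and is made of two full-height vertical stiles with two horizontal rails fitted between them.

C is an open storage box with external size 414×327×197 mm and wall thickness 22 mm (the base is also 22 mm thick). The base covers the whole footprint; the four walls stand on the base, with the y-facing walls full-width and the x-facing walls fitting between their inner faces.

The picture frame is on top of the table, centred. The open box is against the table's +x side, with their −y faces flush.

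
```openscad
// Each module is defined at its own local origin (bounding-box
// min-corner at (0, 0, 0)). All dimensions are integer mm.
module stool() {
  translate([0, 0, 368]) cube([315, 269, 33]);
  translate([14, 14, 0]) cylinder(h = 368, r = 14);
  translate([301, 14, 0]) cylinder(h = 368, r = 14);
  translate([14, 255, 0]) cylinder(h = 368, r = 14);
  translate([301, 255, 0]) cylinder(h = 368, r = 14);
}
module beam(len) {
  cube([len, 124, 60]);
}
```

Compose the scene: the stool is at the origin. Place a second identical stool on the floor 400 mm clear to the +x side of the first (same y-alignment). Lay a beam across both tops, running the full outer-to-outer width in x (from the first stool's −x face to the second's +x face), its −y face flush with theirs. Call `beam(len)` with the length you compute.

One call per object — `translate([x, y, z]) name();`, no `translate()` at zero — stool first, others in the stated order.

stool();
translate([715, 0, 0]) stool();
translate([0, 0, 401]) beam(1030);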